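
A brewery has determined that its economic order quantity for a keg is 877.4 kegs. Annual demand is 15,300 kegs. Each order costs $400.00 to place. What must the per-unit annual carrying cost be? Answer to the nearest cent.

Squaring Q* = √(2DS/H) gives Q*² = 2DS/H.
From Q* = √(2DS/H): H = 2DS / Q*² = 2 × 15,300 × 400 / 877.4² = 15.8996.

H ≈ $15.90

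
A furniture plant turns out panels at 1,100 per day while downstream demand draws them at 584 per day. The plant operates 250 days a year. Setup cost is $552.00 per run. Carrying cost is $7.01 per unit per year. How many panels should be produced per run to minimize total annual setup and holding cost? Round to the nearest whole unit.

Q* ≈ 7,001 panels

Annual demand D = 584 × 250 = 146,000.
Production build-up factor (1 − d/p) = 1 − 584/1,100 = 0.4691.
Q* = √(2DS / (H(1 − d/p))) = √(2 × 146,000 × 552 / (7.01 × 0.4691)).
= √(161,184,000 / 3.2883) ≈ 7001.216.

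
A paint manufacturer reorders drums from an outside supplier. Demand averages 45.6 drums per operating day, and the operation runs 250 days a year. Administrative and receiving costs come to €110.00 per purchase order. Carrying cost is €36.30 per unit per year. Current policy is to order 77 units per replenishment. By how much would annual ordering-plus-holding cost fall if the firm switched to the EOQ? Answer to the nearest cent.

Extra cost ≈ €8,141.75 per year

Annual demand D = 45.6 × 250 = 11,400.
EOQ = √(2DS/H) = √(2 × 11,400 × 110 / 36.3) ≈ 262.85.
Cost at Q* = (D/Q*)S + (Q*/2)H = √(2DSH) ≈ €9,541.51.
Cost at Q = 77: (11,400/77)×110 + (77/2)×36.3 = €16,285.71 + €1,397.55 = €17,683.26.
Excess = €17,683.26 − €9,541.51 = €8,141.75.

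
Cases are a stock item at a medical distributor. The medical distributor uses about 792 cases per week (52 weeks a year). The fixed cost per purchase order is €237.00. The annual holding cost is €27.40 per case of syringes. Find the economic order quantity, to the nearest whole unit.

Q* ≈ 844 cases

Annual demand D = 792 × 52 = 41,184.
EOQ = √(2DS / H) = √(2 × 41,184 × 237 / 27.4).
= √(19,521,216 / 27.4) = √712,453.1387 ≈ 844.069.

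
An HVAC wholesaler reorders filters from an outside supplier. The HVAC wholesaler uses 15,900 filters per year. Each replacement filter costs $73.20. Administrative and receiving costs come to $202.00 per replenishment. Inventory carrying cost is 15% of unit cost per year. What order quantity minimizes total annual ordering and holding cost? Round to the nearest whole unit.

Holding cost H = 0.15 × $73.20 = $10.9800 per unit per year.
EOQ = √(2DS / H) = √(2 × 15,900 × 202 / 10.98).
= √(6,423,600 / 10.98) = √585,027.3224 ≈ 764.871.

Q* ≈ 765 filters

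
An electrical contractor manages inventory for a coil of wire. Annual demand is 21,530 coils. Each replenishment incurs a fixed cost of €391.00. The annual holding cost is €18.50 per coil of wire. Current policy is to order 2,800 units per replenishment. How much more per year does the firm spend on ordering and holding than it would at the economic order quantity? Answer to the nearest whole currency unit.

EOQ = √(2DS/H) = √(2 × 21,530 × 391 / 18.5) ≈ 953.98.
Cost at Q* = (D/Q*)S + (Q*/2)H = √(2DSH) ≈ €17,648.64.
Cost at Q = 2,800: (21,530/2,800)×391 + (2,800/2)×18.5 = €3,006.51 + €25,900.00 = €28,906.51.
Excess = €28,906.51 − €17,648.64 = €11,257.87.

Extra cost ≈ €11,258 per year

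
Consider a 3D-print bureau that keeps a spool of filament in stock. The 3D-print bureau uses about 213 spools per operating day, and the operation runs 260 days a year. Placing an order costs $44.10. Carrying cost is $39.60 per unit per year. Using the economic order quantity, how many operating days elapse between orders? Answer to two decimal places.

T ≈ 1.65 days

Annual demand D = 213 × 260 = 55,380.
The optimal lot size = √(2DS/H) = √(2 × 55,380 × 44.1 / 39.6) ≈ 351.21.
Cycle time = Q*/D × 260 = 351.21 / 55,380 × 260 ≈ 1.649 days.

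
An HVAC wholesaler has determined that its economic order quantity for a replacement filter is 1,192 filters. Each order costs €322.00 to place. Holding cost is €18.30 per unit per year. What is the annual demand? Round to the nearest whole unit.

D ≈ 40,375 filters per year

Squaring Q* = √(2DS/H) gives Q*² = 2DS/H.
From Q* = √(2DS/H): D = Q*²H / (2S) = 1,192² × 18.3 / (2 × 322) = 40375.483.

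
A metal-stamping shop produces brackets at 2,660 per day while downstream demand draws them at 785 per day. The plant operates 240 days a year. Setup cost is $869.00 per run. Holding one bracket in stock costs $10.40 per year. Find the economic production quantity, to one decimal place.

Q* ≈ 6,683.3 brackets

Annual demand D = 785 × 240 = 188,400.
Production build-up factor (1 − d/p) = 1 − 785/2,660 = 0.7049.
Q* = √(2DS / (H(1 − d/p))) = √(2 × 188,400 × 869 / (10.4 × 0.7049)).
= √(327,439,200 / 7.3308) ≈ 6683.268.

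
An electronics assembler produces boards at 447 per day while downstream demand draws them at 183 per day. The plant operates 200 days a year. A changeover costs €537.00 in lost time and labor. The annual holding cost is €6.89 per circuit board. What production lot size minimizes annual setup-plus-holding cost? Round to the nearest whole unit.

Q* ≈ 3,108 boards

Annual demand D = 183 × 200 = 36,600.
Production build-up factor (1 − d/p) = 1 − 183/447 = 0.5906.
Q* = √(2DS / (H(1 − d/p))) = √(2 × 36,600 × 537 / (6.89 × 0.5906)).
= √(39,308,400 / 4.0693) ≈ 3108.028.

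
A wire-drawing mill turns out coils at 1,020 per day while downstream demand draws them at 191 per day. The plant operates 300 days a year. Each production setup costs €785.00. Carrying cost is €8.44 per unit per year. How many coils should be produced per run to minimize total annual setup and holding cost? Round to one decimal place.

Annual demand D = 191 × 300 = 57,300.
Production build-up factor (1 − d/p) = 1 − 191/1,020 = 0.8127.
Q* = √(2DS / (H(1 − d/p))) = √(2 × 57,300 × 785 / (8.44 × 0.8127)).
= √(89,961,000 / 6.8596) ≈ 3621.419.

Q* ≈ 3,621.4 coils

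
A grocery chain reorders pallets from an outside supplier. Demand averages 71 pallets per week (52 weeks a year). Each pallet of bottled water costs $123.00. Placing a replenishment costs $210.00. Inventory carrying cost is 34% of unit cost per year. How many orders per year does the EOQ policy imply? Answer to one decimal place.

N ≈ 19.2 orders per year

Annual demand D = 71 × 52 = 3,692.
Holding cost H = 0.34 × $123.00 = $41.8200 per unit per year.
Q* = √(2DS/H) = √(2 × 3,692 × 210 / 41.82) ≈ 192.56.
Orders per year = D / Q* = 3,692 / 192.56 ≈ 19.173.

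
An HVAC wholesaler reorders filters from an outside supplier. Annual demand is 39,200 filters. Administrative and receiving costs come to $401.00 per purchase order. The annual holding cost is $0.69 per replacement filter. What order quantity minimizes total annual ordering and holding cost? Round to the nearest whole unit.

EOQ = √(2DS / H) = √(2 × 39,200 × 401 / 0.69).
= √(31,438,400 / 0.69) = √45,562,898.5507 ≈ 6750.030.

Q* ≈ 6,750 filters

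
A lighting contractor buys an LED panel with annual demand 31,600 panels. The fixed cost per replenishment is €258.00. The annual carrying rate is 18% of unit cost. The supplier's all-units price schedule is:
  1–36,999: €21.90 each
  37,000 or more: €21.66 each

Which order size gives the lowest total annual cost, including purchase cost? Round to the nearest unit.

Q* ≈ 2,034 panels

Holding cost per unit per year at price C is H = 0.18·C.
Candidates are each tier's EOQ (if it falls in that tier) and each price-break quantity.
EOQ at €21.90 = 2033.8 (feasible in tier 1): TC = 31,600×€21.90 + (31,600/2033.8)×258 + (2033.8/2)×0.18×€21.90 = €700,057.27.
EOQ at €21.66 = 2045.0 < 37000, so use break Q=37000: TC = 31,600×€21.66 + (31,600/37000.0)×258 + (37000.0/2)×0.18×€21.66 = €756,804.15.
Lowest total cost is €700,057.27 at Q = 2033.8.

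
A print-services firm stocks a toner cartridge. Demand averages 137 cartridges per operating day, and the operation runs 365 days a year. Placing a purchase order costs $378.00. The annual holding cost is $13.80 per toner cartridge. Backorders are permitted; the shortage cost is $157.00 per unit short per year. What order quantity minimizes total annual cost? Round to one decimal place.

Annual demand D = 137 × 365 = 50,005.
With planned backorders, Q* = √(2DS/H) · √((H+B)/B).
√(2DS/H) = √(2 × 50,005 × 378 / 13.8) = 1655.115.
√((H+B)/B) = √((13.8+157)/157) = 1.0430.
Q* ≈ 1726.323.

Q* ≈ 1,726.3 cartridges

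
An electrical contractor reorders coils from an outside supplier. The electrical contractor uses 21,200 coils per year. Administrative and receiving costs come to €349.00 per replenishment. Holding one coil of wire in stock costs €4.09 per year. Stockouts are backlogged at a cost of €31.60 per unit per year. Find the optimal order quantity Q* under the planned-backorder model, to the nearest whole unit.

Q* ≈ 2,021 coils

With planned backorders, Q* = √(2DS/H) · √((H+B)/B).
√(2DS/H) = √(2 × 21,200 × 349 / 4.09) = 1902.103.
√((H+B)/B) = √((4.09+31.6)/31.6) = 1.0627.
Q* ≈ 2021.453.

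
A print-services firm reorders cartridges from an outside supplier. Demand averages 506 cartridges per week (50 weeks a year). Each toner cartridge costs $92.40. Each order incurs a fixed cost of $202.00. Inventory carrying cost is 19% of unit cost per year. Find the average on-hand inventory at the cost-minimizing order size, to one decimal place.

Average inventory ≈ 381.5 cartridges

Annual demand D = 506 × 50 = 25,300.
Holding cost H = 0.19 × $92.40 = $17.5560 per unit per year.
Q* = √(2DS/H) = √(2 × 25,300 × 202 / 17.556) ≈ 763.02.
Average inventory = Q*/2 ≈ 763.02 / 2 = 381.512.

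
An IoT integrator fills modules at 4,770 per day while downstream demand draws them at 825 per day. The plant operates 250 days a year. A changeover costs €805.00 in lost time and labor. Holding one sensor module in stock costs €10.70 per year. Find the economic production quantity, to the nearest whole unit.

Annual demand D = 825 × 250 = 206,250.
Production build-up factor (1 − d/p) = 1 − 825/4,770 = 0.8270.
Q* = √(2DS / (H(1 − d/p))) = √(2 × 206,250 × 805 / (10.7 × 0.8270)).
= √(332,062,500 / 8.8494) ≈ 6125.672.

Q* ≈ 6,126 modules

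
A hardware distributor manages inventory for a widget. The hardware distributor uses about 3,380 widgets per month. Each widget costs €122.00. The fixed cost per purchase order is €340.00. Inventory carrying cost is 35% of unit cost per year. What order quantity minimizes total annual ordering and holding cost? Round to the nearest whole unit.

Annual demand D = 3,380 × 12 = 40,560.
Holding cost H = 0.35 × €122.00 = €42.7000 per unit per year.
EOQ = √(2DS / H) = √(2 × 40,560 × 340 / 42.7).
= √(27,580,800 / 42.7) = √645,920.3747 ≈ 803.692.

Q* ≈ 804 widgets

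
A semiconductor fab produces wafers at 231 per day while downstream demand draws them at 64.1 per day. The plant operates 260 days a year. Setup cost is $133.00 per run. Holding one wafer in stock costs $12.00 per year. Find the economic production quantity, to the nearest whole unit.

Q* ≈ 715 wafers

Annual demand D = 64.1 × 260 = 16,666.
Production build-up factor (1 − d/p) = 1 − 64.1/231 = 0.7225.
Q* = √(2DS / (H(1 − d/p))) = √(2 × 16,666 × 133 / (12 × 0.7225)).
= √(4,433,156 / 8.6701) ≈ 715.062.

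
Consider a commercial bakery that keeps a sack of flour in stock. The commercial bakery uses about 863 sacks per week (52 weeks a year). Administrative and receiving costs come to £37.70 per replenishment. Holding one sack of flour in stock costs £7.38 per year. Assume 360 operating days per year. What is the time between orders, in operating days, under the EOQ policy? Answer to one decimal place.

Annual demand D = 863 × 52 = 44,876.
The optimal lot size = √(2DS/H) = √(2 × 44,876 × 37.7 / 7.38) ≈ 677.12.
Cycle time = Q*/D × 360 = 677.12 / 44,876 × 360 ≈ 5.432 days.

T ≈ 5.4 days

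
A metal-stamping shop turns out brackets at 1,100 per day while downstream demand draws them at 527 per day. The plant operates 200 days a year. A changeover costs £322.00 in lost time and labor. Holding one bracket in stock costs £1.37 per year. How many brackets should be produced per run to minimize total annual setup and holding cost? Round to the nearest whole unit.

Annual demand D = 527 × 200 = 105,400.
Production build-up factor (1 − d/p) = 1 − 527/1,100 = 0.5209.
Q* = √(2DS / (H(1 − d/p))) = √(2 × 105,400 × 322 / (1.37 × 0.5209)).
= √(67,877,600 / 0.7136) ≈ 9752.635.

Q* ≈ 9,753 brackets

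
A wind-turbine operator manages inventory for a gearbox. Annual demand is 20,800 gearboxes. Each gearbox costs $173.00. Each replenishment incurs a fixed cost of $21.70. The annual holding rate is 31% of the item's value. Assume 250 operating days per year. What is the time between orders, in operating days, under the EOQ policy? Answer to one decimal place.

Holding cost H = 0.31 × $173.00 = $53.6300 per unit per year.
The optimal lot size = √(2DS/H) = √(2 × 20,800 × 21.7 / 53.63) ≈ 129.74.
Cycle time = Q*/D × 250 = 129.74 / 20,800 × 250 ≈ 1.559 days.

T ≈ 1.6 days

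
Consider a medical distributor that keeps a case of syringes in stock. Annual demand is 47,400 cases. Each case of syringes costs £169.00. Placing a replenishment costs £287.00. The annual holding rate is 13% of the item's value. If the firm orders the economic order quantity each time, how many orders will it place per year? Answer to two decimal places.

Holding cost H = 0.13 × £169.00 = £21.9700 per unit per year.
EOQ = √(2DS/H) = √(2 × 47,400 × 287 / 21.97) ≈ 1112.83.
Orders per year = D / Q* = 47,400 / 1112.83 ≈ 42.594.

N ≈ 42.59 orders per year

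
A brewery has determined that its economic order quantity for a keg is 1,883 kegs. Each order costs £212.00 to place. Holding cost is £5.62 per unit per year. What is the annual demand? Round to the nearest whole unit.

D ≈ 46,997 kegs per year

The basic EOQ model gives Q* = √(2DS/H); rearrange for the unknown.
From Q* = √(2DS/H): D = Q*²H / (2S) = 1,883² × 5.62 / (2 × 212) = 46997.104.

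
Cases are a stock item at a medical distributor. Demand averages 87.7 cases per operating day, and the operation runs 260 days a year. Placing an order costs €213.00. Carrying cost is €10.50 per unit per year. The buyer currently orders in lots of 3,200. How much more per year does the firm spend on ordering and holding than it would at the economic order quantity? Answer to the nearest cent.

Extra cost ≈ €8,218.58 per year

Annual demand D = 87.7 × 260 = 22,802.
EOQ = √(2DS/H) = √(2 × 22,802 × 213 / 10.5) ≈ 961.83.
Cost at Q* = (D/Q*)S + (Q*/2)H = √(2DSH) ≈ €10,099.18.
Cost at Q = 3,200: (22,802/3,200)×213 + (3,200/2)×10.5 = €1,517.76 + €16,800.00 = €18,317.76.
Excess = €18,317.76 − €10,099.18 = €8,218.58.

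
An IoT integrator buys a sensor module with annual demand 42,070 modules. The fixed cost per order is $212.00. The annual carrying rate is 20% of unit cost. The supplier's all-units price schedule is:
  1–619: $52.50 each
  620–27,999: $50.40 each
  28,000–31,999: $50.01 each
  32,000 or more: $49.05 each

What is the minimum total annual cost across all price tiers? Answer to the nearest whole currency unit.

Holding cost per unit per year at price C is H = 0.20·C.
For each price level, check whether its EOQ is feasible; otherwise the best quantity at that price is the breakpoint.
Tier 1 ($52.50): EOQ = 1303.4 exceeds tier's upper bound 619, so this tier is dominated.
EOQ at $50.40 = 1330.3 (feasible in tier 2): TC = 42,070×$50.40 + (42,070/1330.3)×212 + (1330.3/2)×0.20×$50.40 = $2,133,737.09.
EOQ at $50.01 = 1335.4 < 28000, so use break Q=28000: TC = 42,070×$50.01 + (42,070/28000.0)×212 + (28000.0/2)×0.20×$50.01 = $2,244,267.23.
EOQ at $49.05 = 1348.4 < 32000, so use break Q=32000: TC = 42,070×$49.05 + (42,070/32000.0)×212 + (32000.0/2)×0.20×$49.05 = $2,220,772.21.
Lowest total cost among the candidates is at Q = 1330.3.

TC* ≈ $2,133,737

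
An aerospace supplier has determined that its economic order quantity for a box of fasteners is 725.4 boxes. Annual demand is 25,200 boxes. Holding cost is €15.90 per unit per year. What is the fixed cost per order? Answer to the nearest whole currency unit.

Invert the EOQ relation Q*² = 2DS/H.
From Q* = √(2DS/H): S = Q*²H / (2D) = 725.4² × 15.9 / (2 × 25,200) = 166.0052.

S ≈ €166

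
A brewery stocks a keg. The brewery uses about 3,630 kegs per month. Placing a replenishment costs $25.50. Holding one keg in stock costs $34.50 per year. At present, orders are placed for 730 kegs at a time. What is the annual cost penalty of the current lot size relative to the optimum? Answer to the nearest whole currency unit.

Extra cost ≈ $5,359 per year

Annual demand D = 3,630 × 12 = 43,560.
EOQ = √(2DS/H) = √(2 × 43,560 × 25.5 / 34.5) ≈ 253.76.
Cost at Q* = (D/Q*)S + (Q*/2)H = √(2DSH) ≈ $8,754.65.
Cost at Q = 730: (43,560/730)×25.5 + (730/2)×34.5 = $1,521.62 + $12,592.50 = $14,114.12.
Excess = $14,114.12 − $8,754.65 = $5,359.47.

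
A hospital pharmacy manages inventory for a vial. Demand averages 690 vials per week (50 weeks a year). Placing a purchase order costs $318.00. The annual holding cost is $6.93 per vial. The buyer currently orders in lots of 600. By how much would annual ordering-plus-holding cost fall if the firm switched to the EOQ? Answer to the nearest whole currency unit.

Annual demand D = 690 × 50 = 34,500.
EOQ = √(2DS/H) = √(2 × 34,500 × 318 / 6.93) ≈ 1779.39.
Cost at Q* = (D/Q*)S + (Q*/2)H = √(2DSH) ≈ $12,331.18.
Cost at Q = 600: (34,500/600)×318 + (600/2)×6.93 = $18,285.00 + $2,079.00 = $20,364.00.
Excess = $20,364.00 − $12,331.18 = $8,032.82.

Extra cost ≈ $8,033 per year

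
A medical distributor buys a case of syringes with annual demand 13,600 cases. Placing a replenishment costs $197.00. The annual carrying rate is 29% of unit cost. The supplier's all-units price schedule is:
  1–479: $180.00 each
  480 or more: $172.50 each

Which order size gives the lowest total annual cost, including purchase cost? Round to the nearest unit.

Q* ≈ 480 cases

Holding cost per unit per year at price C is H = 0.29·C.
Evaluate total cost at each tier's feasible EOQ or, if the EOQ is below the tier, at the tier's minimum quantity.
EOQ at $180.00 = 320.4 (feasible in tier 1): TC = 13,600×$180.00 + (13,600/320.4)×197 + (320.4/2)×0.29×$180.00 = $2,464,724.49.
EOQ at $172.50 = 327.3 < 480, so use break Q=480: TC = 13,600×$172.50 + (13,600/480.0)×197 + (480.0/2)×0.29×$172.50 = $2,363,587.67.
Lowest total cost is $2,363,587.67 at Q = 480.0.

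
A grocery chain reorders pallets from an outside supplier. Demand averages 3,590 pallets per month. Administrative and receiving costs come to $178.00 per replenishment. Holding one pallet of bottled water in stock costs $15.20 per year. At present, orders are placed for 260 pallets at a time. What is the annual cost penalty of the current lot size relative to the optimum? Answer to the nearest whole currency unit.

Annual demand D = 3,590 × 12 = 43,080.
EOQ = √(2DS/H) = √(2 × 43,080 × 178 / 15.2) ≈ 1004.48.
Cost at Q* = (D/Q*)S + (Q*/2)H = √(2DSH) ≈ $15,268.09.
Cost at Q = 260: (43,080/260)×178 + (260/2)×15.2 = $29,493.23 + $1,976.00 = $31,469.23.
Excess = $31,469.23 − $15,268.09 = $16,201.14.

Extra cost ≈ $16,201 per year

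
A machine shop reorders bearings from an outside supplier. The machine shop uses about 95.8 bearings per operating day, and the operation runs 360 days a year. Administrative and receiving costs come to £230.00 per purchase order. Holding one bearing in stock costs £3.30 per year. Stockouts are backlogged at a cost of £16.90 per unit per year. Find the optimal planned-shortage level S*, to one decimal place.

Annual demand D = 95.8 × 360 = 34,488.
With planned backorders, Q* = √(2DS/H) · √((H+B)/B).
√(2DS/H) = √(2 × 34,488 × 230 / 3.3) = 2192.583.
√((H+B)/B) = √((3.3+16.9)/16.9) = 1.0933.
Q* ≈ 2397.112.
S* = Q* · H/(H+B) = 2397.112 × 3.3/20.2 ≈ 391.607.

S* ≈ 391.6 bearings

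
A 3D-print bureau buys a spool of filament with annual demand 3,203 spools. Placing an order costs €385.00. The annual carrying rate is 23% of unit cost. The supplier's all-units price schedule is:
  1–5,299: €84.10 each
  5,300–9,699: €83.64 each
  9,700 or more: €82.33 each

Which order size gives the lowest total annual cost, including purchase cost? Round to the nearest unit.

Q* ≈ 357 spools

Holding cost per unit per year at price C is H = 0.23·C.
Evaluate total cost at each tier's feasible EOQ or, if the EOQ is below the tier, at the tier's minimum quantity.
EOQ at €84.10 = 357.1 (feasible in tier 1): TC = 3,203×€84.10 + (3,203/357.1)×385 + (357.1/2)×0.23×€84.10 = €276,279.24.
EOQ at €83.64 = 358.1 < 5300, so use break Q=5300: TC = 3,203×€83.64 + (3,203/5300.0)×385 + (5300.0/2)×0.23×€83.64 = €319,110.17.
EOQ at €82.33 = 360.9 < 9700, so use break Q=9700: TC = 3,203×€82.33 + (3,203/9700.0)×385 + (9700.0/2)×0.23×€82.33 = €355,669.23.
Lowest total cost is €276,279.24 at Q = 357.1.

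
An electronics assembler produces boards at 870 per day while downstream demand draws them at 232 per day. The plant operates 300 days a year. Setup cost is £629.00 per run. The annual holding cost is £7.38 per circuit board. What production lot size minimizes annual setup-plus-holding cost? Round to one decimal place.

Annual demand D = 232 × 300 = 69,600.
Production build-up factor (1 − d/p) = 1 − 232/870 = 0.7333.
Q* = √(2DS / (H(1 − d/p))) = √(2 × 69,600 × 629 / (7.38 × 0.7333)).
= √(87,556,800 / 5.412) ≈ 4022.222.

Q* ≈ 4,022.2 boards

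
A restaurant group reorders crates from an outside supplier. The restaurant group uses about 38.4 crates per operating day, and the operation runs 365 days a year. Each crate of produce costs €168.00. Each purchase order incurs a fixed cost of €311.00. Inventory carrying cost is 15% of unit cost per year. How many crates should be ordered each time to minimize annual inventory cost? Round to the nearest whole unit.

Annual demand D = 38.4 × 365 = 14,016.
Holding cost H = 0.15 × €168.00 = €25.2000 per unit per year.
EOQ = √(2DS / H) = √(2 × 14,016 × 311 / 25.2).
= √(8,717,952 / 25.2) = √345,950.4762 ≈ 588.176.

Q* ≈ 588 crates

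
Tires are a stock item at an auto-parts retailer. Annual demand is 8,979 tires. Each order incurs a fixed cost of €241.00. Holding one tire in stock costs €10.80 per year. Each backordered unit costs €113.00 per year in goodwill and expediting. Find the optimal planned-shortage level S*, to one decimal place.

With planned backorders, Q* = √(2DS/H) · √((H+B)/B).
√(2DS/H) = √(2 × 8,979 × 241 / 10.8) = 633.032.
√((H+B)/B) = √((10.8+113)/113) = 1.0467.
Q* ≈ 662.593.
S* = Q* · H/(H+B) = 662.593 × 10.8/123.8 ≈ 57.803.

S* ≈ 57.8 tires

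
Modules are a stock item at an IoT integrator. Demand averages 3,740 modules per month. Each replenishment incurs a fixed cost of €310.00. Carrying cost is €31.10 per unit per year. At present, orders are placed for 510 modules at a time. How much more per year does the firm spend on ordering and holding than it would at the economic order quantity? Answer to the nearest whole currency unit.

Extra cost ≈ €5,793 per year

Annual demand D = 3,740 × 12 = 44,880.
EOQ = √(2DS/H) = √(2 × 44,880 × 310 / 31.1) ≈ 945.89.
Cost at Q* = (D/Q*)S + (Q*/2)H = √(2DSH) ≈ €29,417.28.
Cost at Q = 510: (44,880/510)×310 + (510/2)×31.1 = €27,280.00 + €7,930.50 = €35,210.50.
Excess = €35,210.50 − €29,417.28 = €5,793.22.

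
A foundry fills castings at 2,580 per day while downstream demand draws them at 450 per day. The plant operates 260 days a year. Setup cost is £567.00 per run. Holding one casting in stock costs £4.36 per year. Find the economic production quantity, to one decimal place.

Annual demand D = 450 × 260 = 117,000.
Production build-up factor (1 − d/p) = 1 − 450/2,580 = 0.8256.
Q* = √(2DS / (H(1 − d/p))) = √(2 × 117,000 × 567 / (4.36 × 0.8256)).
= √(132,678,000 / 3.5995) ≈ 6071.224.

Q* ≈ 6,071.2 castings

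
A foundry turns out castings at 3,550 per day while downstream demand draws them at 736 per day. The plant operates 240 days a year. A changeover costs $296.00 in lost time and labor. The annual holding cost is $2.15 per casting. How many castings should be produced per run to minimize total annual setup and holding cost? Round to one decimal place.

Q* ≈ 7,833.2 castings

Annual demand D = 736 × 240 = 176,640.
Production build-up factor (1 − d/p) = 1 − 736/3,550 = 0.7927.
Q* = √(2DS / (H(1 − d/p))) = √(2 × 176,640 × 296 / (2.15 × 0.7927)).
= √(104,570,880 / 1.7043) ≈ 7833.183.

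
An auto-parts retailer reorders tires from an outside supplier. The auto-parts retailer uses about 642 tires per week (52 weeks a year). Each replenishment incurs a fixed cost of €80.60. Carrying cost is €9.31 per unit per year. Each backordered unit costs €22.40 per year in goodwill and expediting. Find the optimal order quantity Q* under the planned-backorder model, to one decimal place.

Q* ≈ 904.6 tires

Annual demand D = 642 × 52 = 33,384.
With planned backorders, Q* = √(2DS/H) · √((H+B)/B).
√(2DS/H) = √(2 × 33,384 × 80.6 / 9.31) = 760.286.
√((H+B)/B) = √((9.31+22.4)/22.4) = 1.1898.
Q* ≈ 904.588.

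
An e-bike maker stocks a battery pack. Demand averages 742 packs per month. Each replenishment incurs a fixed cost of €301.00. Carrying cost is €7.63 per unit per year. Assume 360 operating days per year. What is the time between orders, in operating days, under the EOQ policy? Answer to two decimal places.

T ≈ 33.89 days

Annual demand D = 742 × 12 = 8,904.
EOQ = √(2DS/H) = √(2 × 8,904 × 301 / 7.63) ≈ 838.16.
Cycle time = Q*/D × 360 = 838.16 / 8,904 × 360 ≈ 33.888 days.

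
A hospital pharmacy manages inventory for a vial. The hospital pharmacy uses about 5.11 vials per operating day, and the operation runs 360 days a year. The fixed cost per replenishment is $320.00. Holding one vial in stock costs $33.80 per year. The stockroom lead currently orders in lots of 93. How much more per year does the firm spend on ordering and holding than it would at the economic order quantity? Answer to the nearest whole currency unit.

Annual demand D = 5.11 × 360 = 1,839.6.
EOQ = √(2DS/H) = √(2 × 1,839.6 × 320 / 33.8) ≈ 186.64.
Cost at Q* = (D/Q*)S + (Q*/2)H = √(2DSH) ≈ $6,308.27.
Cost at Q = 93: (1,839.6/93)×320 + (93/2)×33.8 = $6,329.81 + $1,571.70 = $7,901.51.
Excess = $7,901.51 − $6,308.27 = $1,593.24.

Extra cost ≈ $1,593 per year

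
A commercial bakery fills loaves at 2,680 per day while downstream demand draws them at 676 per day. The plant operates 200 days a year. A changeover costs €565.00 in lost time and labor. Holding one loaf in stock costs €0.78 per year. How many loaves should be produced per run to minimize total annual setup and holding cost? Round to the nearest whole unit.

Q* ≈ 16,184 loaves

Annual demand D = 676 × 200 = 135,200.
Production build-up factor (1 − d/p) = 1 − 676/2,680 = 0.7478.
Q* = √(2DS / (H(1 − d/p))) = √(2 × 135,200 × 565 / (0.78 × 0.7478)).
= √(152,776,000 / 0.5833) ≈ 16184.482.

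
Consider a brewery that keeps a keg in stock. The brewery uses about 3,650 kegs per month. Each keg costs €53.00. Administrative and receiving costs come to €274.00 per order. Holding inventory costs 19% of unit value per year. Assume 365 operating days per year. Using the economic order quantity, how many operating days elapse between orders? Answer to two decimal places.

T ≈ 12.87 days

Annual demand D = 3,650 × 12 = 43,800.
Holding cost H = 0.19 × €53.00 = €10.0700 per unit per year.
The optimal lot size = √(2DS/H) = √(2 × 43,800 × 274 / 10.07) ≈ 1543.88.
Cycle time = Q*/D × 365 = 1543.88 / 43,800 × 365 ≈ 12.866 days.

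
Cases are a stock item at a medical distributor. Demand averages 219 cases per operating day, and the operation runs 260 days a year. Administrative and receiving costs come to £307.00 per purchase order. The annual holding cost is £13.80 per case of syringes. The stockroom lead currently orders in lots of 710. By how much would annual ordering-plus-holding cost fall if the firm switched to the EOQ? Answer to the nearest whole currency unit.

Extra cost ≈ £7,554 per year

Annual demand D = 219 × 260 = 56,940.
EOQ = √(2DS/H) = √(2 × 56,940 × 307 / 13.8) ≈ 1591.67.
Cost at Q* = (D/Q*)S + (Q*/2)H = √(2DSH) ≈ £21,965.06.
Cost at Q = 710: (56,940/710)×307 + (710/2)×13.8 = £24,620.54 + £4,899.00 = £29,519.54.
Excess = £29,519.54 − £21,965.06 = £7,554.47.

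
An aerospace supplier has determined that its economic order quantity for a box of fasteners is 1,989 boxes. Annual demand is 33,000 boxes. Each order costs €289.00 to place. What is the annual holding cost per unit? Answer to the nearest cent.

H ≈ €4.82

The basic EOQ model gives Q* = √(2DS/H); rearrange for the unknown.
From Q* = √(2DS/H): H = 2DS / Q*² = 2 × 33,000 × 289 / 1,989² = 4.8214.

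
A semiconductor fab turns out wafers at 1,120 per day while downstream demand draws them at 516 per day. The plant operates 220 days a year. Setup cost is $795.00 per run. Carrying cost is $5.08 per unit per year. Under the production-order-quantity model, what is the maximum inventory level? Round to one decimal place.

Annual demand D = 516 × 220 = 113,520.
Production build-up factor (1 − d/p) = 1 − 516/1,120 = 0.5393.
Q* = √(2DS / (H(1 − d/p))) = √(2 × 113,520 × 795 / (5.08 × 0.5393)).
= √(180,496,800 / 2.7396) ≈ 8116.961.
Maximum inventory = Q*(1 − d/p) = 8116.961 × 0.5393 ≈ 4377.361.

I_max ≈ 4,377.4 wafers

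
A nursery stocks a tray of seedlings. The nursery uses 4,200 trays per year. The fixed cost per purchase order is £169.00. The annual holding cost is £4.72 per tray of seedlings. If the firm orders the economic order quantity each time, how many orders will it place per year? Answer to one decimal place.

N ≈ 7.7 orders per year

The optimal lot size = √(2DS/H) = √(2 × 4,200 × 169 / 4.72) ≈ 548.42.
Orders per year = D / Q* = 4,200 / 548.42 ≈ 7.658.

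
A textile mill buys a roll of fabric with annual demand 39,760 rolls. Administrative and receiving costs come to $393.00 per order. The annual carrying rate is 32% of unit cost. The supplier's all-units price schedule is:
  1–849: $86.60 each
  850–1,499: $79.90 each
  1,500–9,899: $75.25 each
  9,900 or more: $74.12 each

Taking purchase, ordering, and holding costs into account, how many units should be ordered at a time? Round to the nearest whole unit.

Q* ≈ 1,500 rolls

Holding cost per unit per year at price C is H = 0.32·C.
Evaluate total cost at each tier's feasible EOQ or, if the EOQ is below the tier, at the tier's minimum quantity.
Tier 1 ($86.60): EOQ = 1061.9 exceeds tier's upper bound 849, so this tier is dominated.
EOQ at $79.90 = 1105.6 (feasible in tier 2): TC = 39,760×$79.90 + (39,760/1105.6)×393 + (1105.6/2)×0.32×$79.90 = $3,205,091.20.
EOQ at $75.25 = 1139.2 < 1500, so use break Q=1500: TC = 39,760×$75.25 + (39,760/1500.0)×393 + (1500.0/2)×0.32×$75.25 = $3,020,417.12.
EOQ at $74.12 = 1147.9 < 9900, so use break Q=9900: TC = 39,760×$74.12 + (39,760/9900.0)×393 + (9900.0/2)×0.32×$74.12 = $3,065,995.63.
Lowest total cost is $3,020,417.12 at Q = 1500.0.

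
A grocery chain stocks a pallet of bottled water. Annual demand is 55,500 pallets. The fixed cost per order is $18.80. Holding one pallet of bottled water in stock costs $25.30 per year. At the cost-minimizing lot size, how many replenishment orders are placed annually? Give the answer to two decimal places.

Q* = √(2DS/H) = √(2 × 55,500 × 18.8 / 25.3) ≈ 287.20.
Orders per year = D / Q* = 55,500 / 287.20 ≈ 193.247.

N ≈ 193.25 orders per year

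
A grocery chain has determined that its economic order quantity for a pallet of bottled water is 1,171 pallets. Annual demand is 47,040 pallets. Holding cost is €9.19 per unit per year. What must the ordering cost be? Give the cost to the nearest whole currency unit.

S ≈ €134

The basic EOQ model gives Q* = √(2DS/H); rearrange for the unknown.
From Q* = √(2DS/H): S = Q*²H / (2D) = 1,171² × 9.19 / (2 × 47,040) = 133.9467.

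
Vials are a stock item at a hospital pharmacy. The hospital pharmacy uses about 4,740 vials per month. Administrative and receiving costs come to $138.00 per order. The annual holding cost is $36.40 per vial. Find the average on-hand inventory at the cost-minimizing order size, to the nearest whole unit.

Annual demand D = 4,740 × 12 = 56,880.
Q* = √(2DS/H) = √(2 × 56,880 × 138 / 36.4) ≈ 656.73.
Average inventory = Q*/2 ≈ 656.73 / 2 = 328.363.

Average inventory ≈ 328 vials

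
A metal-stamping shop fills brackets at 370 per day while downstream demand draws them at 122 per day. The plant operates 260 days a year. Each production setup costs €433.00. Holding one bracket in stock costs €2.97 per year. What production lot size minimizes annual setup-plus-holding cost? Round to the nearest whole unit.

Annual demand D = 122 × 260 = 31,720.
Production build-up factor (1 − d/p) = 1 − 122/370 = 0.6703.
Q* = √(2DS / (H(1 − d/p))) = √(2 × 31,720 × 433 / (2.97 × 0.6703)).
= √(27,469,520 / 1.9907) ≈ 3714.688.

Q* ≈ 3,715 brackets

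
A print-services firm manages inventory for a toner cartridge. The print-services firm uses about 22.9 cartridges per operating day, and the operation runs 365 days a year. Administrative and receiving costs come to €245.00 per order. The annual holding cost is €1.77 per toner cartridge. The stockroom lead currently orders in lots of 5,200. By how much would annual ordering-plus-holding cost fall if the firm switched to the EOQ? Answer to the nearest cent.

Annual demand D = 22.9 × 365 = 8,358.5.
EOQ = √(2DS/H) = √(2 × 8,358.5 × 245 / 1.77) ≈ 1521.16.
Cost at Q* = (D/Q*)S + (Q*/2)H = √(2DSH) ≈ €2,692.46.
Cost at Q = 5,200: (8,358.5/5,200)×245 + (5,200/2)×1.77 = €393.81 + €4,602.00 = €4,995.81.
Excess = €4,995.81 − €2,692.46 = €2,303.36.

Extra cost ≈ €2,303.36 per year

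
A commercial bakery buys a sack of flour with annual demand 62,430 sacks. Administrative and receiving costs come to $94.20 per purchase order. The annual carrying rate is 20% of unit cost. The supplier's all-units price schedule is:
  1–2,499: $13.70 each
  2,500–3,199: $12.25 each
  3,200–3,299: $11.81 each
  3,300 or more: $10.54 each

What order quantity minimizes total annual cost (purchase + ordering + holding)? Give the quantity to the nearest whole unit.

Q* ≈ 3,300 sacks

Holding cost per unit per year at price C is H = 0.20·C.
For each price level, check whether its EOQ is feasible; otherwise the best quantity at that price is the breakpoint.
EOQ at $13.70 = 2071.9 (feasible in tier 1): TC = 62,430×$13.70 + (62,430/2071.9)×94.2 + (2071.9/2)×0.20×$13.70 = $860,967.92.
EOQ at $12.25 = 2191.1 < 2500, so use break Q=2500: TC = 62,430×$12.25 + (62,430/2500.0)×94.2 + (2500.0/2)×0.20×$12.25 = $770,182.36.
EOQ at $11.81 = 2231.5 < 3200, so use break Q=3200: TC = 62,430×$11.81 + (62,430/3200.0)×94.2 + (3200.0/2)×0.20×$11.81 = $742,915.28.
EOQ at $10.54 = 2362.1 < 3300, so use break Q=3300: TC = 62,430×$10.54 + (62,430/3300.0)×94.2 + (3300.0/2)×0.20×$10.54 = $663,272.49.
Lowest total cost is $663,272.49 at Q = 3300.0.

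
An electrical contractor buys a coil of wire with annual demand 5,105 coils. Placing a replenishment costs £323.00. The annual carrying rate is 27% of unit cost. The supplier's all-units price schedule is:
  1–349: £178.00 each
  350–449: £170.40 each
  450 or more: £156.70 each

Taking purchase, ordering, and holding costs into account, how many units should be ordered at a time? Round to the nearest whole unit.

Holding cost per unit per year at price C is H = 0.27·C.
Evaluate total cost at each tier's feasible EOQ or, if the EOQ is below the tier, at the tier's minimum quantity.
EOQ at £178.00 = 262.0 (feasible in tier 1): TC = 5,105×£178.00 + (5,105/262.0)×323 + (262.0/2)×0.27×£178.00 = £921,279.43.
EOQ at £170.40 = 267.7 < 350, so use break Q=350: TC = 5,105×£170.40 + (5,105/350.0)×323 + (350.0/2)×0.27×£170.40 = £882,654.59.
EOQ at £156.70 = 279.2 < 450, so use break Q=450: TC = 5,105×£156.70 + (5,105/450.0)×323 + (450.0/2)×0.27×£156.70 = £813,137.28.
Lowest total cost is £813,137.28 at Q = 450.0.

Q* ≈ 450 coils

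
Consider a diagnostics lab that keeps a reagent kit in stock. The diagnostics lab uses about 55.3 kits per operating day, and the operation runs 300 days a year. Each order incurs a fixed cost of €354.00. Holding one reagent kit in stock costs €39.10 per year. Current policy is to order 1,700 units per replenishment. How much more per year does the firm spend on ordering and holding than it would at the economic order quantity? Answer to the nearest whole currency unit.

Extra cost ≈ €15,259 per year

Annual demand D = 55.3 × 300 = 16,590.
EOQ = √(2DS/H) = √(2 × 16,590 × 354 / 39.1) ≈ 548.09.
Cost at Q* = (D/Q*)S + (Q*/2)H = √(2DSH) ≈ €21,430.30.
Cost at Q = 1,700: (16,590/1,700)×354 + (1,700/2)×39.1 = €3,454.62 + €33,235.00 = €36,689.62.
Excess = €36,689.62 − €21,430.30 = €15,259.33.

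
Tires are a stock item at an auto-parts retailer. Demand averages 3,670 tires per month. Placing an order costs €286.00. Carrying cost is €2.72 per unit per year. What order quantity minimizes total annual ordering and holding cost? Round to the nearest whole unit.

Q* ≈ 3,043 tires

Annual demand D = 3,670 × 12 = 44,040.
EOQ = √(2DS / H) = √(2 × 44,040 × 286 / 2.72).
= √(25,190,880 / 2.72) = √9,261,352.9412 ≈ 3043.247.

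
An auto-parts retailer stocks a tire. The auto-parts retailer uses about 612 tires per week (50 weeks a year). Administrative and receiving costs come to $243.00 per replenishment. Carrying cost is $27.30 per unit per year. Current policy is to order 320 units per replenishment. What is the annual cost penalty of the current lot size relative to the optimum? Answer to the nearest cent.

Annual demand D = 612 × 50 = 30,600.
EOQ = √(2DS/H) = √(2 × 30,600 × 243 / 27.3) ≈ 738.07.
Cost at Q* = (D/Q*)S + (Q*/2)H = √(2DSH) ≈ $20,149.31.
Cost at Q = 320: (30,600/320)×243 + (320/2)×27.3 = $23,236.88 + $4,368.00 = $27,604.88.
Excess = $27,604.88 − $20,149.31 = $7,455.57.

Extra cost ≈ $7,455.57 per year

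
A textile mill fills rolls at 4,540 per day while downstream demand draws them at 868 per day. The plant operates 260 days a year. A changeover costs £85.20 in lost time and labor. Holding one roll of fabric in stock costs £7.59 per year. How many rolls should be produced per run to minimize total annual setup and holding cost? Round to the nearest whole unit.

Annual demand D = 868 × 260 = 225,680.
Production build-up factor (1 − d/p) = 1 − 868/4,540 = 0.8088.
Q* = √(2DS / (H(1 − d/p))) = √(2 × 225,680 × 85.2 / (7.59 × 0.8088)).
= √(38,455,872 / 6.1389) ≈ 2502.863.

Q* ≈ 2,503 rolls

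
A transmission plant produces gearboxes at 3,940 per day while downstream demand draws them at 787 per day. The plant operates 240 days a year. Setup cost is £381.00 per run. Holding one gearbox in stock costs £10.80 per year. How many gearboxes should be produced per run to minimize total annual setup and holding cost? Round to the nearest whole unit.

Q* ≈ 4,081 gearboxes

Annual demand D = 787 × 240 = 188,880.
Production build-up factor (1 − d/p) = 1 − 787/3,940 = 0.8003.
Q* = √(2DS / (H(1 − d/p))) = √(2 × 188,880 × 381 / (10.8 × 0.8003)).
= √(143,926,560 / 8.6427) ≈ 4080.794.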